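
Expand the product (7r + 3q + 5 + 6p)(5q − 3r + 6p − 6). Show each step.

26qr − 21r^2 + 24pr − 57r + 15q^2 + 48pq + 7q − 6p − 30 + 36p^2

(7r + 3q + 5 + 6p)(5q − 3r + 6p − 6)
= 35qr − 21r^2 + 42pr − 42r + 15q^2 − 9qr + 18pq − 18q + 25q − 15r + 30p − 30 + 30pq − 18pr + 36p^2 − 36p    [distributive law]
= 26qr − 21r^2 + 24pr − 57r + 15q^2 + 48pq + 7q − 6p − 30 + 36p^2    [combine like terms]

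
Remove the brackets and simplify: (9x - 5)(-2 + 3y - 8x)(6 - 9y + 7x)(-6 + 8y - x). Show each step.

(9x - 5)(-2 + 3y - 8x)(6 - 9y + 7x)(-6 + 8y - x)
= (-18x + 27xy - 72x² + 10 - 15y + 40x)(6 - 9y + 7x)(-6 + 8y - x)    [distributive law]
= (22x + 27xy - 72x² + 10 - 15y)(6 - 9y + 7x)(-6 + 8y - x)    [combine like terms]
= (132x - 198xy + 154x² + 162xy - 243xy² + 189x²y - 432x² + 648x²y - 504x³ + 60 - 90y + 70x - 90y + 135y² - 105xy)(-6 + 8y - x)    [distributive law]
= (202x - 141xy - 278x² - 243xy² + 837x²y - 504x³ + 60 - 180y + 135y²)(-6 + 8y - x)    [combine like terms]
= -1212x + 1616xy - 202x² + 846xy - 1128xy² + 141x²y + 1668x² - 2224x²y + 278x³ + 1458xy² - 1944xy³ + 243x²y² - 5022x²y + 6696x²y² - 837x³y + 3024x³ - 4032x³y + 504x⁴ - 360 + 480y - 60x + 1080y - 1440y² + 180xy - 810y² + 1080y³ - 135xy²    [distributive law]
= -1272x + 2642xy + 1466x² + 195xy² - 7105x²y + 3302x³ - 1944xy³ + 6939x²y² - 4869x³y + 504x⁴ - 360 + 1560y - 2250y² + 1080y³    [combine like terms]

-1272x + 2642xy + 1466x² + 195xy² - 7105x²y + 3302x³ - 1944xy³ + 6939x²y² - 4869x³y + 504x⁴ - 360 + 1560y - 2250y² + 1080y³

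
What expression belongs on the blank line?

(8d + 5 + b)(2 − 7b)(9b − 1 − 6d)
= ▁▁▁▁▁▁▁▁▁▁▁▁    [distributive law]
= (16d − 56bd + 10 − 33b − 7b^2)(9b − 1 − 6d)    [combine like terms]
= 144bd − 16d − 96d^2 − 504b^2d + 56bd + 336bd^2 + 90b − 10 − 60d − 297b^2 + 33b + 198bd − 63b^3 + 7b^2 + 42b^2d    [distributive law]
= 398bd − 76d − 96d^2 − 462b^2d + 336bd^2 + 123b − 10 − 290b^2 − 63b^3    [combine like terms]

Applying distributive law to the line above:

(16d − 56bd + 10 − 35b + 2b − 7b^2)(9b − 1 − 6d)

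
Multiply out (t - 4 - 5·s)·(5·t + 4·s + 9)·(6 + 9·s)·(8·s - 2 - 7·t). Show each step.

1725·s·t^2 + 402·t^2 - 210·t^3 + 1683·s^2·t^2 - 315·s·t^3 + 3261·s^2·t + 4752·s·t - 252·s^3·t + 1644·t - 4182·s^2 - 348·s - 4992·s^3 + 432 - 1440·s^4

(t - 4 - 5·s)·(5·t + 4·s + 9)·(6 + 9·s)·(8·s - 2 - 7·t)
= (5·t^2 + 4·s·t + 9·t - 20·t - 16·s - 36 - 25·s·t - 20·s^2 - 45·s)·(6 + 9·s)·(8·s - 2 - 7·t)    [distributive law]
= (5·t^2 - 21·s·t - 11·t - 61·s - 36 - 20·s^2)·(6 + 9·s)·(8·s - 2 - 7·t)    [combine like terms]
= (30·t^2 + 45·s·t^2 - 126·s·t - 189·s^2·t - 66·t - 99·s·t - 366·s - 549·s^2 - 216 - 324·s - 120·s^2 - 180·s^3)·(8·s - 2 - 7·t)    [distributive law]
= (30·t^2 + 45·s·t^2 - 225·s·t - 189·s^2·t - 66·t - 690·s - 669·s^2 - 216 - 180·s^3)·(8·s - 2 - 7·t)    [combine like terms]
= 240·s·t^2 - 60·t^2 - 210·t^3 + 360·s^2·t^2 - 90·s·t^2 - 315·s·t^3 - 1800·s^2·t + 450·s·t + 1575·s·t^2 - 1512·s^3·t + 378·s^2·t + 1323·s^2·t^2 - 528·s·t + 132·t + 462·t^2 - 5520·s^2 + 1380·s + 4830·s·t - 5352·s^3 + 1338·s^2 + 4683·s^2·t - 1728·s + 432 + 1512·t - 1440·s^4 + 360·s^3 + 1260·s^3·t    [distributive law]
= 1725·s·t^2 + 402·t^2 - 210·t^3 + 1683·s^2·t^2 - 315·s·t^3 + 3261·s^2·t + 4752·s·t - 252·s^3·t + 1644·t - 4182·s^2 - 348·s - 4992·s^3 + 432 - 1440·s^4    [combine like terms]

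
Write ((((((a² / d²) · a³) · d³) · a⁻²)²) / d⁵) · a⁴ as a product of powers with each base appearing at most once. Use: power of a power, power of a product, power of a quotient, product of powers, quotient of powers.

((((((a² / d²) · a³) · d³) · a⁻²)²) / d⁵) · a⁴
= ((((((a² / d²) · a³) · d³)²) · ((a⁻²)²)) / d⁵) · a⁴    [power of a product]
= ((((((a² / d²) · a³)²) · ((d³)²)) · ((a⁻²)²)) / d⁵) · a⁴    [power of a product]
= ((((((a² / d²)²) · ((a³)²)) · ((d³)²)) · ((a⁻²)²)) / d⁵) · a⁴    [power of a product]
= (((((((a²)²) / ((d²)²)) · ((a³)²)) · ((d³)²)) · ((a⁻²)²)) / d⁵) · a⁴    [power of a quotient]
= (((((a⁴ / ((d²)²)) · ((a³)²)) · ((d³)²)) · ((a⁻²)²)) / d⁵) · a⁴    [power of a power]
= (((((a⁴ / d⁴) · ((a³)²)) · ((d³)²)) · ((a⁻²)²)) / d⁵) · a⁴    [power of a power]
= (((((a⁴ / d⁴) · a⁶) · ((d³)²)) · ((a⁻²)²)) / d⁵) · a⁴    [power of a power]
= (((((a⁴ / d⁴) · a⁶) · d⁶) · ((a⁻²)²)) / d⁵) · a⁴    [power of a power]
= (((((a⁴ / d⁴) · a⁶) · d⁶) · a⁻⁴) / d⁵) · a⁴    [power of a power]
= a¹⁰·d⁻³    [quotient of powers; product of powers]

a¹⁰·d⁻³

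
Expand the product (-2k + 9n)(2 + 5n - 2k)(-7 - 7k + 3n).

(-2k + 9n)(2 + 5n - 2k)(-7 - 7k + 3n)
= (-4k - 10kn + 4k² + 18n + 45n² - 18kn)(-7 - 7k + 3n)    [distributive law]
= (-4k - 28kn + 4k² + 18n + 45n²)(-7 - 7k + 3n)    [combine like terms]
= 28k + 28k² - 12kn + 196kn + 196k²n - 84kn² - 28k² - 28k³ + 12k²n - 126n - 126kn + 54n² - 315n² - 315kn² + 135n³    [distributive law]
= 28k + 58kn + 208k²n - 399kn² - 28k³ - 126n - 261n² + 135n³    [combine like terms]

28k + 58kn + 208k²n - 399kn² - 28k³ - 126n - 261n² + 135n³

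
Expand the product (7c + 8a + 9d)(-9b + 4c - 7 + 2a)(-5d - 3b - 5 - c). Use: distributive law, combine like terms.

288bcd + 189b^2c + 462bc - 21bc^2 - 176c^2d - 91c^2 - 28c^3 + 128cd + 245c - 248acd - 66abc - 174ac - 46ac^2 + 306abd + 216ab^2 + 528ab + 190ad + 280a - 80a^2d - 48a^2b - 80a^2 - 16a^2c + 405bd^2 + 243b^2d + 594bd - 180cd^2 + 315d^2 + 315d - 90ad^2

(7c + 8a + 9d)(-9b + 4c - 7 + 2a)(-5d - 3b - 5 - c)
= (-63bc + 28c^2 - 49c + 14ac - 72ab + 32ac - 56a + 16a^2 - 81bd + 36cd - 63d + 18ad)(-5d - 3b - 5 - c)    [distributive law]
= (-63bc + 28c^2 - 49c + 46ac - 72ab - 56a + 16a^2 - 81bd + 36cd - 63d + 18ad)(-5d - 3b - 5 - c)    [combine like terms]
= 315bcd + 189b^2c + 315bc + 63bc^2 - 140c^2d - 84bc^2 - 140c^2 - 28c^3 + 245cd + 147bc + 245c + 49c^2 - 230acd - 138abc - 230ac - 46ac^2 + 360abd + 216ab^2 + 360ab + 72abc + 280ad + 168ab + 280a + 56ac - 80a^2d - 48a^2b - 80a^2 - 16a^2c + 405bd^2 + 243b^2d + 405bd + 81bcd - 180cd^2 - 108bcd - 180cd - 36c^2d + 315d^2 + 189bd + 315d + 63cd - 90ad^2 - 54abd - 90ad - 18acd    [distributive law]
= 288bcd + 189b^2c + 462bc - 21bc^2 - 176c^2d - 91c^2 - 28c^3 + 128cd + 245c - 248acd - 66abc - 174ac - 46ac^2 + 306abd + 216ab^2 + 528ab + 190ad + 280a - 80a^2d - 48a^2b - 80a^2 - 16a^2c + 405bd^2 + 243b^2d + 594bd - 180cd^2 + 315d^2 + 315d - 90ad^2    [combine like terms]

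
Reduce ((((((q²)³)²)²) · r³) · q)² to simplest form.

q⁵⁰r⁶

((((((q²)³)²)²) · r³) · q)²
= ((((((q²)³)²)²) · r³)²) · (q²)    [power of a product]
= ((((((q²)³)²)²)²) · ((r³)²)) · (q²)    [power of a product]
= (((((q²)³)²)⁴) · ((r³)²)) · (q²)    [power of a power]
= ((((q²)³)⁸) · ((r³)²)) · (q²)    [power of a power]
= (((q²)²⁴) · ((r³)²)) · (q²)    [power of a power]
= (q⁴⁸ · ((r³)²)) · (q²)    [power of a power]
= (q⁴⁸ · r⁶) · (q²)    [power of a power]
= q⁵⁰r⁶    [product of powers]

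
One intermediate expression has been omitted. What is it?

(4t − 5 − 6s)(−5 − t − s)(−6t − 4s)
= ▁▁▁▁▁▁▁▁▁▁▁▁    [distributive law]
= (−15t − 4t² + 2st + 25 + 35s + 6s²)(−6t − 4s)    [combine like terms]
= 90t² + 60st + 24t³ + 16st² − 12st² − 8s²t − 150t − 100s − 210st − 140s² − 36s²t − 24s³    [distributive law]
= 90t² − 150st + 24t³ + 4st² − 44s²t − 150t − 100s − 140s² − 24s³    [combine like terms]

By distributive law:

(−20t − 4t² − 4st + 25 + 5t + 5s + 30s + 6st + 6s²)(−6t − 4s)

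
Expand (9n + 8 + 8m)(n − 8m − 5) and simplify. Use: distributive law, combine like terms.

(9n + 8 + 8m)(n − 8m − 5)
= 9n^2 − 72mn − 45n + 8n − 64m − 40 + 8mn − 64m^2 − 40m    [distributive law]
= 9n^2 − 64mn − 37n − 104m − 40 − 64m^2    [combine like terms]

9n^2 − 64mn − 37n − 104m − 40 − 64m^2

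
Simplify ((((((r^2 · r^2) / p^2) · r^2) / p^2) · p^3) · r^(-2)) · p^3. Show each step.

p^2r^4

((((((r^2 · r^2) / p^2) · r^2) / p^2) · p^3) · r^(-2)) · p^3
= (((((r^4 / p^2) · r^2) / p^2) · p^3) · r^(-2)) · p^3    [product of powers]
= p^2r^4    [quotient of powers; product of powers]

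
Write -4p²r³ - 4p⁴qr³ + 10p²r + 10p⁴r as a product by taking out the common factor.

2p²r(-2r² - 2p²qr² + 5 + 5p²)

-4p²r³ - 4p⁴qr³ + 10p²r + 10p⁴r
= 2(-2p²r³ - 2p⁴qr³ + 5p²r + 5p⁴r)    [factor out 2]
= 2p²r(-2r² - 2p²qr² + 5 + 5p²)    [factor out p²r]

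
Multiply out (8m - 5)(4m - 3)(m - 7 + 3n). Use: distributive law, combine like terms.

(8m - 5)(4m - 3)(m - 7 + 3n)
= (32m^2 - 24m - 20m + 15)(m - 7 + 3n)    [distributive law]
= (32m^2 - 44m + 15)(m - 7 + 3n)    [combine like terms]
= 32m^3 - 224m^2 + 96m^2n - 44m^2 + 308m - 132mn + 15m - 105 + 45n    [distributive law]
= 32m^3 - 268m^2 + 96m^2n + 323m - 132mn - 105 + 45n    [combine like terms]

32m^3 - 268m^2 + 96m^2n + 323m - 132mn - 105 + 45n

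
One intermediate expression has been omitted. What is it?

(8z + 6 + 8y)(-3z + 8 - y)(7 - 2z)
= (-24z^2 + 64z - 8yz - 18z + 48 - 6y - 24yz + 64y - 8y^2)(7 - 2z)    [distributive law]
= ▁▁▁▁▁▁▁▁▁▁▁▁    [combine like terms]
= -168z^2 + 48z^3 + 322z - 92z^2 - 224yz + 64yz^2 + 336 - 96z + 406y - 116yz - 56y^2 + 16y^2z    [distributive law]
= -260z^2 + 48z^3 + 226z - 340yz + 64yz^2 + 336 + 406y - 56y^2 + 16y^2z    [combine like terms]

By combine like terms:

(-24z^2 + 46z - 32yz + 48 + 58y - 8y^2)(7 - 2z)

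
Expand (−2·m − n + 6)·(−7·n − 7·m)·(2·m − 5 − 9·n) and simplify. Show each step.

(−2·m − n + 6)·(−7·n − 7·m)·(2·m − 5 − 9·n)
= (14·m·n + 14·m² + 7·n² + 7·m·n − 42·n − 42·m)·(2·m − 5 − 9·n)    [distributive law]
= (21·m·n + 14·m² + 7·n² − 42·n − 42·m)·(2·m − 5 − 9·n)    [combine like terms]
= 42·m²·n − 105·m·n − 189·m·n² + 28·m³ − 70·m² − 126·m²·n + 14·m·n² − 35·n² − 63·n³ − 84·m·n + 210·n + 378·n² − 84·m² + 210·m + 378·m·n    [distributive law]
= −84·m²·n + 189·m·n − 175·m·n² + 28·m³ − 154·m² + 343·n² − 63·n³ + 210·n + 210·m    [combine like terms]

−84·m²·n + 189·m·n − 175·m·n² + 28·m³ − 154·m² + 343·n² − 63·n³ + 210·n + 210·m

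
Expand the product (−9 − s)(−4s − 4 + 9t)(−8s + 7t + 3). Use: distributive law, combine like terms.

−308s^2 + 901st − 168s + 9t + 108 − 567t^2 − 32s^3 + 100s^2t − 63st^2

(−9 − s)(−4s − 4 + 9t)(−8s + 7t + 3)
= (36s + 36 − 81t + 4s^2 + 4s − 9st)(−8s + 7t + 3)    [distributive law]
= (40s + 36 − 81t + 4s^2 − 9st)(−8s + 7t + 3)    [combine like terms]
= −320s^2 + 280st + 120s − 288s + 252t + 108 + 648st − 567t^2 − 243t − 32s^3 + 28s^2t + 12s^2 + 72s^2t − 63st^2 − 27st    [distributive law]
= −308s^2 + 901st − 168s + 9t + 108 − 567t^2 − 32s^3 + 100s^2t − 63st^2    [combine like terms]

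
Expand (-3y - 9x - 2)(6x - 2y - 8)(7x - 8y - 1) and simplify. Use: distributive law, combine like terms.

42xy^2 - 48y^3 - 230y^2 - 284xy - 156y - 378x^3 + 432x^2y + 474x^2 + 52x - 16

(-3y - 9x - 2)(6x - 2y - 8)(7x - 8y - 1)
= (-18xy + 6y^2 + 24y - 54x^2 + 18xy + 72x - 12x + 4y + 16)(7x - 8y - 1)    [distributive law]
= (6y^2 + 28y - 54x^2 + 60x + 16)(7x - 8y - 1)    [combine like terms]
= 42xy^2 - 48y^3 - 6y^2 + 196xy - 224y^2 - 28y - 378x^3 + 432x^2y + 54x^2 + 420x^2 - 480xy - 60x + 112x - 128y - 16    [distributive law]
= 42xy^2 - 48y^3 - 230y^2 - 284xy - 156y - 378x^3 + 432x^2y + 474x^2 + 52x - 16    [combine like terms]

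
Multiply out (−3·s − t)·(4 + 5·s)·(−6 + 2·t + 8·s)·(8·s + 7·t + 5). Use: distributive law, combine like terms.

546·s^2 + 566·s·t + 360·s − 600·s^2·t − 296·s·t^2 − 648·s^3 − 1400·s^3·t − 570·s^2·t^2 − 960·s^4 + 128·t^2 + 120·t − 56·t^3 − 70·s·t^3

(−3·s − t)·(4 + 5·s)·(−6 + 2·t + 8·s)·(8·s + 7·t + 5)
= (−12·s − 15·s^2 − 4·t − 5·s·t)·(−6 + 2·t + 8·s)·(8·s + 7·t + 5)    [distributive law]
= (72·s − 24·s·t − 96·s^2 + 90·s^2 − 30·s^2·t − 120·s^3 + 24·t − 8·t^2 − 32·s·t + 30·s·t − 10·s·t^2 − 40·s^2·t)·(8·s + 7·t + 5)    [distributive law]
= (72·s − 26·s·t − 6·s^2 − 70·s^2·t − 120·s^3 + 24·t − 8·t^2 − 10·s·t^2)·(8·s + 7·t + 5)    [combine like terms]
= 576·s^2 + 504·s·t + 360·s − 208·s^2·t − 182·s·t^2 − 130·s·t − 48·s^3 − 42·s^2·t − 30·s^2 − 560·s^3·t − 490·s^2·t^2 − 350·s^2·t − 960·s^4 − 840·s^3·t − 600·s^3 + 192·s·t + 168·t^2 + 120·t − 64·s·t^2 − 56·t^3 − 40·t^2 − 80·s^2·t^2 − 70·s·t^3 − 50·s·t^2    [distributive law]
= 546·s^2 + 566·s·t + 360·s − 600·s^2·t − 296·s·t^2 − 648·s^3 − 1400·s^3·t − 570·s^2·t^2 − 960·s^4 + 128·t^2 + 120·t − 56·t^3 − 70·s·t^3    [combine like terms]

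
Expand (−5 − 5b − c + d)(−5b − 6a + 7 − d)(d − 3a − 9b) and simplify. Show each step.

(−5 − 5b − c + d)(−5b − 6a + 7 − d)(d − 3a − 9b)
= (25b + 30a − 35 + 5d + 25b² + 30ab − 35b + 5bd + 5bc + 6ac − 7c + cd − 5bd − 6ad + 7d − d²)(d − 3a − 9b)    [distributive law]
= (−10b + 30a − 35 + 12d + 25b² + 30ab + 5bc + 6ac − 7c + cd − 6ad − d²)(d − 3a − 9b)    [combine like terms]
= −10bd + 30ab + 90b² + 30ad − 90a² − 270ab − 35d + 105a + 315b + 12d² − 36ad − 108bd + 25b²d − 75ab² − 225b³ + 30abd − 90a²b − 270ab² + 5bcd − 15abc − 45b²c + 6acd − 18a²c − 54abc − 7cd + 21ac + 63bc + cd² − 3acd − 9bcd − 6ad² + 18a²d + 54abd − d³ + 3ad² + 9bd²    [distributive law]
= −118bd − 240ab + 90b² − 6ad − 90a² − 35d + 105a + 315b + 12d² + 25b²d − 345ab² − 225b³ + 84abd − 90a²b − 4bcd − 69abc − 45b²c + 3acd − 18a²c − 7cd + 21ac + 63bc + cd² − 3ad² + 18a²d − d³ + 9bd²    [combine like terms]

−118bd − 240ab + 90b² − 6ad − 90a² − 35d + 105a + 315b + 12d² + 25b²d − 345ab² − 225b³ + 84abd − 90a²b − 4bcd − 69abc − 45b²c + 3acd − 18a²c − 7cd + 21ac + 63bc + cd² − 3ad² + 18a²d − d³ + 9bd²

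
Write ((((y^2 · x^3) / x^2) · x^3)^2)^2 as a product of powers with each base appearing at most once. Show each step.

x^16y^8

((((y^2 · x^3) / x^2) · x^3)^2)^2
= (((y^2 · x^3) / x^2) · x^3)^4    [power of a power]
= (((y^2 · x^3) / x^2)^4) · ((x^3)^4)    [power of a product]
= (((y^2 · x^3)^4) / ((x^2)^4)) · ((x^3)^4)    [power of a quotient]
= ((((y^2)^4) · ((x^3)^4)) / ((x^2)^4)) · ((x^3)^4)    [power of a product]
= ((y^8 · ((x^3)^4)) / ((x^2)^4)) · ((x^3)^4)    [power of a power]
= ((y^8 · x^12) / ((x^2)^4)) · ((x^3)^4)    [power of a power]
= ((y^8 · x^12) / x^8) · ((x^3)^4)    [power of a power]
= ((y^8 · x^12) / x^8) · x^12    [power of a power]
= x^16y^8    [quotient of powers; product of powers]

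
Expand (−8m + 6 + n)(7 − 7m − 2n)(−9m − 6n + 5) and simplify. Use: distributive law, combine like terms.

1162m² + 678mn − 868m − 504m³ − 417m²n − 36mn² − 277n + 210 + 20n² + 12n³

(−8m + 6 + n)(7 − 7m − 2n)(−9m − 6n + 5)
= (−56m + 56m² + 16mn + 42 − 42m − 12n + 7n − 7mn − 2n²)(−9m − 6n + 5)    [distributive law]
= (−98m + 56m² + 9mn + 42 − 5n − 2n²)(−9m − 6n + 5)    [combine like terms]
= 882m² + 588mn − 490m − 504m³ − 336m²n + 280m² − 81m²n − 54mn² + 45mn − 378m − 252n + 210 + 45mn + 30n² − 25n + 18mn² + 12n³ − 10n²    [distributive law]
= 1162m² + 678mn − 868m − 504m³ − 417m²n − 36mn² − 277n + 210 + 20n² + 12n³    [combine like terms]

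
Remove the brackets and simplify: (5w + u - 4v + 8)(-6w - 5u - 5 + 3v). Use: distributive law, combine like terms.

-30w^2 - 31uw - 73w + 39vw - 5u^2 - 45u + 23uv + 44v - 12v^2 - 40

(5w + u - 4v + 8)(-6w - 5u - 5 + 3v)
= -30w^2 - 25uw - 25w + 15vw - 6uw - 5u^2 - 5u + 3uv + 24vw + 20uv + 20v - 12v^2 - 48w - 40u - 40 + 24v    [distributive law]
= -30w^2 - 31uw - 73w + 39vw - 5u^2 - 45u + 23uv + 44v - 12v^2 - 40    [combine like terms]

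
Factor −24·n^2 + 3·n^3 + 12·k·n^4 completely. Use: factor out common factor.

3·n^2(−8 + n + 4·k·n^2)

−24·n^2 + 3·n^3 + 12·k·n^4
= 3(−8·n^2 + n^3 + 4·k·n^4)    [factor out 3]
= 3·n^2(−8 + n + 4·k·n^2)    [factor out n^2]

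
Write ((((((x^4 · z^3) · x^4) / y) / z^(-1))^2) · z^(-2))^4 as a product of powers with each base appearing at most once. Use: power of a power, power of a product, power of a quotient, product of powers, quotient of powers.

x^64y^(-8)z^24

((((((x^4 · z^3) · x^4) / y) / z^(-1))^2) · z^(-2))^4
= ((((((x^4 · z^3) · x^4) / y) / z^(-1))^2)^4) · ((z^(-2))^4)    [power of a product]
= (((((x^4 · z^3) · x^4) / y) / z^(-1))^8) · ((z^(-2))^4)    [power of a power]
= (((((x^4 · z^3) · x^4) / y)^8) / ((z^(-1))^8)) · ((z^(-2))^4)    [power of a quotient]
= (((((x^4 · z^3) · x^4)^8) / (y^8)) / ((z^(-1))^8)) · ((z^(-2))^4)    [power of a quotient]
= (((((x^4 · z^3)^8) · ((x^4)^8)) / (y^8)) / ((z^(-1))^8)) · ((z^(-2))^4)    [power of a product]
= ((((((x^4)^8) · ((z^3)^8)) · ((x^4)^8)) / (y^8)) / ((z^(-1))^8)) · ((z^(-2))^4)    [power of a product]
= ((((x^32 · ((z^3)^8)) · ((x^4)^8)) / (y^8)) / ((z^(-1))^8)) · ((z^(-2))^4)    [power of a power]
= ((((x^32 · z^24) · ((x^4)^8)) / (y^8)) / ((z^(-1))^8)) · ((z^(-2))^4)    [power of a power]
= ((((x^32 · z^24) · x^32) / (y^8)) / ((z^(-1))^8)) · ((z^(-2))^4)    [power of a power]
= ((((x^32 · z^24) · x^32) / y^8) / z^(-8)) · ((z^(-2))^4)    [power of a power]
= ((((x^32 · z^24) · x^32) / y^8) / z^(-8)) · z^(-8)    [power of a power]
= x^64y^(-8)z^24    [quotient of powers; product of powers]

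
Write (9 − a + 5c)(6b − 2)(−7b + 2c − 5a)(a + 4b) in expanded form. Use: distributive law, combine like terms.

(9 − a + 5c)(6b − 2)(−7b + 2c − 5a)(a + 4b)
= (54b − 18 − 6ab + 2a + 30bc − 10c)(−7b + 2c − 5a)(a + 4b)    [distributive law]
= (−378b² + 108bc − 270ab + 126b − 36c + 90a + 42ab² − 12abc + 30a²b − 14ab + 4ac − 10a² − 210b²c + 60bc² − 150abc + 70bc − 20c² + 50ac)(a + 4b)    [distributive law]
= (−378b² + 178bc − 284ab + 126b − 36c + 90a + 42ab² − 162abc + 30a²b + 54ac − 10a² − 210b²c + 60bc² − 20c²)(a + 4b)    [combine like terms]
= −378ab² − 1512b³ + 178abc + 712b²c − 284a²b − 1136ab² + 126ab + 504b² − 36ac − 144bc + 90a² + 360ab + 42a²b² + 168ab³ − 162a²bc − 648ab²c + 30a³b + 120a²b² + 54a²c + 216abc − 10a³ − 40a²b − 210ab²c − 840b³c + 60abc² + 240b²c² − 20ac² − 80bc²    [distributive law]
= −1514ab² − 1512b³ + 394abc + 712b²c − 324a²b + 486ab + 504b² − 36ac − 144bc + 90a² + 162a²b² + 168ab³ − 162a²bc − 858ab²c + 30a³b + 54a²c − 10a³ − 840b³c + 60abc² + 240b²c² − 20ac² − 80bc²    [combine like terms]

−1514ab² − 1512b³ + 394abc + 712b²c − 324a²b + 486ab + 504b² − 36ac − 144bc + 90a² + 162a²b² + 168ab³ − 162a²bc − 858ab²c + 30a³b + 54a²c − 10a³ − 840b³c + 60abc² + 240b²c² − 20ac² − 80bc²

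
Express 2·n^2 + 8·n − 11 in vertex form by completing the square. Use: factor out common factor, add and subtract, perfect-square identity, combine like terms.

2·n^2 + 8·n − 11
= 2(n^2 + 4·n) − 11    [factor out 2 from the n-terms]
= 2(n^2 + 4·n + 4 − 4) − 11    [add and subtract 4 inside the bracket]
= 2(n + 2)^2 − 8 − 11    [perfect-square identity]
= 2(n + 2)^2 − 19    [combine constants]

2(n + 2)^2 − 19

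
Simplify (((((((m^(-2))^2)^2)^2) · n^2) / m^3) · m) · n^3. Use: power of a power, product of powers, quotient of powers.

m^(-18)n^5

(((((((m^(-2))^2)^2)^2) · n^2) / m^3) · m) · n^3
= ((((((m^(-2))^2)^4) · n^2) / m^3) · m) · n^3    [power of a power]
= (((((m^(-2))^8) · n^2) / m^3) · m) · n^3    [power of a power]
= (((m^(-16) · n^2) / m^3) · m) · n^3    [power of a power]
= m^(-18)n^5    [quotient of powers; product of powers]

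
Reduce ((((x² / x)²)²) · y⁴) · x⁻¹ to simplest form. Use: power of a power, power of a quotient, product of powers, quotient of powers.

x³y⁴

((((x² / x)²)²) · y⁴) · x⁻¹
= (((x² / x)⁴) · y⁴) · x⁻¹    [power of a power]
= ((((x²)⁴) / (x⁴)) · y⁴) · x⁻¹    [power of a quotient]
= ((x⁸ / (x⁴)) · y⁴) · x⁻¹    [power of a power]
= (x⁴ · y⁴) · x⁻¹    [quotient of powers]
= x³y⁴    [product of powers]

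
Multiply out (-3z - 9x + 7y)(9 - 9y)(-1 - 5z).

(-3z - 9x + 7y)(9 - 9y)(-1 - 5z)
= (-27z + 27yz - 81x + 81xy + 63y - 63y^2)(-1 - 5z)    [distributive law]
= 27z + 135z^2 - 27yz - 135yz^2 + 81x + 405xz - 81xy - 405xyz - 63y - 315yz + 63y^2 + 315y^2z    [distributive law]
= 27z + 135z^2 - 342yz - 135yz^2 + 81x + 405xz - 81xy - 405xyz - 63y + 63y^2 + 315y^2z    [combine like terms]

27z + 135z^2 - 342yz - 135yz^2 + 81x + 405xz - 81xy - 405xyz - 63y + 63y^2 + 315y^2z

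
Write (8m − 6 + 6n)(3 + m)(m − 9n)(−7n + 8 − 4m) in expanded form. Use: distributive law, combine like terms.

−78m²n + 216m² − 8m³ + 1224mn² − 1674mn + 208m³n − 32m⁴ + 678m²n² − 144m − 2430n² + 1296n + 1134n³ + 378mn³

(8m − 6 + 6n)(3 + m)(m − 9n)(−7n + 8 − 4m)
= (24m + 8m² − 18 − 6m + 18n + 6mn)(m − 9n)(−7n + 8 − 4m)    [distributive law]
= (18m + 8m² − 18 + 18n + 6mn)(m − 9n)(−7n + 8 − 4m)    [combine like terms]
= (18m² − 162mn + 8m³ − 72m²n − 18m + 162n + 18mn − 162n² + 6m²n − 54mn²)(−7n + 8 − 4m)    [distributive law]
= (18m² − 144mn + 8m³ − 66m²n − 18m + 162n − 162n² − 54mn²)(−7n + 8 − 4m)    [combine like terms]
= −126m²n + 144m² − 72m³ + 1008mn² − 1152mn + 576m²n − 56m³n + 64m³ − 32m⁴ + 462m²n² − 528m²n + 264m³n + 126mn − 144m + 72m² − 1134n² + 1296n − 648mn + 1134n³ − 1296n² + 648mn² + 378mn³ − 432mn² + 216m²n²    [distributive law]
= −78m²n + 216m² − 8m³ + 1224mn² − 1674mn + 208m³n − 32m⁴ + 678m²n² − 144m − 2430n² + 1296n + 1134n³ + 378mn³    [combine like terms]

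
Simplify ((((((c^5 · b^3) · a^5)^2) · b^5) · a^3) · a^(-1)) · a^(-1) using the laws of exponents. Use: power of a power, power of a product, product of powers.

((((((c^5 · b^3) · a^5)^2) · b^5) · a^3) · a^(-1)) · a^(-1)
= ((((((c^5 · b^3)^2) · ((a^5)^2)) · b^5) · a^3) · a^(-1)) · a^(-1)    [power of a product]
= (((((((c^5)^2) · ((b^3)^2)) · ((a^5)^2)) · b^5) · a^3) · a^(-1)) · a^(-1)    [power of a product]
= (((((c^10 · ((b^3)^2)) · ((a^5)^2)) · b^5) · a^3) · a^(-1)) · a^(-1)    [power of a power]
= (((((c^10 · b^6) · ((a^5)^2)) · b^5) · a^3) · a^(-1)) · a^(-1)    [power of a power]
= (((((c^10 · b^6) · a^10) · b^5) · a^3) · a^(-1)) · a^(-1)    [power of a power]
= a^11·b^11·c^10    [product of powers]

a^11·b^11·c^10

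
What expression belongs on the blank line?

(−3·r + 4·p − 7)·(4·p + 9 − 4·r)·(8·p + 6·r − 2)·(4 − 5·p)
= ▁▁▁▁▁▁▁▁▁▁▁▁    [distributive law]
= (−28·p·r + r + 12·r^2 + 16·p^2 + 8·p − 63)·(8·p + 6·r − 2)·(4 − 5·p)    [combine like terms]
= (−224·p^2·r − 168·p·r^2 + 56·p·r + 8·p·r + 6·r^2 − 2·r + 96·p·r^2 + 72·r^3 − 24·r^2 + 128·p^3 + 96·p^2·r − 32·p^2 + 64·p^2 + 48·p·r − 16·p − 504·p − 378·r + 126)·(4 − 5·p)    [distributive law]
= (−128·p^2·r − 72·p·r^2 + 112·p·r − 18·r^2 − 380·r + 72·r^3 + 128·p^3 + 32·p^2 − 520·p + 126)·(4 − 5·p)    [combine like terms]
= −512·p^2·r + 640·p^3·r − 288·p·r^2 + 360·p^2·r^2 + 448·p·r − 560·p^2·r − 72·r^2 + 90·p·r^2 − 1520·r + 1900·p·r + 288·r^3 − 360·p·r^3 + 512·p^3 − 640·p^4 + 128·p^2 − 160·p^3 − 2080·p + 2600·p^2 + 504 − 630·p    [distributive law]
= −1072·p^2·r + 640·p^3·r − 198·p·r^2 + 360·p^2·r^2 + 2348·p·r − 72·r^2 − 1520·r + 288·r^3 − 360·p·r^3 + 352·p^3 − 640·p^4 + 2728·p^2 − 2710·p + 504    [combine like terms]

After distributive law, the bracketed line is:

(−12·p·r − 27·r + 12·r^2 + 16·p^2 + 36·p − 16·p·r − 28·p − 63 + 28·r)·(8·p + 6·r − 2)·(4 − 5·p)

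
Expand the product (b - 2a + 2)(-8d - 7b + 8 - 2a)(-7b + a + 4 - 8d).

112b^2d - 216abd + 128bd + 64bd^2 + 49b^3 - 91ab^2 + 14b^2 + 182ab - 136b - 16a^2b - 16a^2d + 208ad - 128ad^2 - 4a^2 - 64a + 4a^3 - 192d + 128d^2 + 64

(b - 2a + 2)(-8d - 7b + 8 - 2a)(-7b + a + 4 - 8d)
= (-8bd - 7b^2 + 8b - 2ab + 16ad + 14ab - 16a + 4a^2 - 16d - 14b + 16 - 4a)(-7b + a + 4 - 8d)    [distributive law]
= (-8bd - 7b^2 - 6b + 12ab + 16ad - 20a + 4a^2 - 16d + 16)(-7b + a + 4 - 8d)    [combine like terms]
= 56b^2d - 8abd - 32bd + 64bd^2 + 49b^3 - 7ab^2 - 28b^2 + 56b^2d + 42b^2 - 6ab - 24b + 48bd - 84ab^2 + 12a^2b + 48ab - 96abd - 112abd + 16a^2d + 64ad - 128ad^2 + 140ab - 20a^2 - 80a + 160ad - 28a^2b + 4a^3 + 16a^2 - 32a^2d + 112bd - 16ad - 64d + 128d^2 - 112b + 16a + 64 - 128d    [distributive law]
= 112b^2d - 216abd + 128bd + 64bd^2 + 49b^3 - 91ab^2 + 14b^2 + 182ab - 136b - 16a^2b - 16a^2d + 208ad - 128ad^2 - 4a^2 - 64a + 4a^3 - 192d + 128d^2 + 64    [combine like terms]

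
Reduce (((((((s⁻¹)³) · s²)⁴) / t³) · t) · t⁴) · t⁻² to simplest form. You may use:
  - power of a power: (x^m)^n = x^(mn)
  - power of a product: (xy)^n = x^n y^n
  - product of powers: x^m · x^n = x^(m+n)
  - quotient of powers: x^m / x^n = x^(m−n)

(((((((s⁻¹)³) · s²)⁴) / t³) · t) · t⁴) · t⁻²
= (((((((s⁻¹)³)⁴) · ((s²)⁴)) / t³) · t) · t⁴) · t⁻²    [power of a product]
= ((((((s⁻¹)¹²) · ((s²)⁴)) / t³) · t) · t⁴) · t⁻²    [power of a power]
= ((((s⁻¹² · ((s²)⁴)) / t³) · t) · t⁴) · t⁻²    [power of a power]
= ((((s⁻¹² · s⁸) / t³) · t) · t⁴) · t⁻²    [power of a power]
= (((s⁻⁴ / t³) · t) · t⁴) · t⁻²    [product of powers]
= s⁻⁴    [quotient of powers; product of powers]

s⁻⁴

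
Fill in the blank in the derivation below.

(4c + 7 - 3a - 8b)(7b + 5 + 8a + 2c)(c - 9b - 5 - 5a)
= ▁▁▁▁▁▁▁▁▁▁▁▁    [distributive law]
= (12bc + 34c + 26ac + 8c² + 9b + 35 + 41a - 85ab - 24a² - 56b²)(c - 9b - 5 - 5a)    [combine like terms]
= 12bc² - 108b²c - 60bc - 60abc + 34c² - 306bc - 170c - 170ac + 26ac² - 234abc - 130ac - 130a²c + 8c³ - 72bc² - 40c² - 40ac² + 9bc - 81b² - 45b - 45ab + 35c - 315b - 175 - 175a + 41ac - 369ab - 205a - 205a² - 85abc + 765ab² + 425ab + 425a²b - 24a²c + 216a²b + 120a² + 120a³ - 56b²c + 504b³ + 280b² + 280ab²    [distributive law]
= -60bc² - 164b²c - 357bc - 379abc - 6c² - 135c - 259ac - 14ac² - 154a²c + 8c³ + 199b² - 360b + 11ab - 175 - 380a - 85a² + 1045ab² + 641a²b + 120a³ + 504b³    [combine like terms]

After distributive law, the bracketed line is:

(28bc + 20c + 32ac + 8c² + 49b + 35 + 56a + 14c - 21ab - 15a - 24a² - 6ac - 56b² - 40b - 64ab - 16bc)(c - 9b - 5 - 5a)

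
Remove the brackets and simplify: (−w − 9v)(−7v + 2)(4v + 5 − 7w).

−413v^2w + 153vw − 49vw^2 − 10w + 14w^2 + 252v^3 + 243v^2 − 90v

(−w − 9v)(−7v + 2)(4v + 5 − 7w)
= (7vw − 2w + 63v^2 − 18v)(4v + 5 − 7w)    [distributive law]
= 28v^2w + 35vw − 49vw^2 − 8vw − 10w + 14w^2 + 252v^3 + 315v^2 − 441v^2w − 72v^2 − 90v + 126vw    [distributive law]
= −413v^2w + 153vw − 49vw^2 − 10w + 14w^2 + 252v^3 + 243v^2 − 90v    [combine like terms]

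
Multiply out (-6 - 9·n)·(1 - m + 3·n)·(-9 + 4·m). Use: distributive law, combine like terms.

(-6 - 9·n)·(1 - m + 3·n)·(-9 + 4·m)
= (-6 + 6·m - 18·n - 9·n + 9·m·n - 27·n^2)·(-9 + 4·m)    [distributive law]
= (-6 + 6·m - 27·n + 9·m·n - 27·n^2)·(-9 + 4·m)    [combine like terms]
= 54 - 24·m - 54·m + 24·m^2 + 243·n - 108·m·n - 81·m·n + 36·m^2·n + 243·n^2 - 108·m·n^2    [distributive law]
= 54 - 78·m + 24·m^2 + 243·n - 189·m·n + 36·m^2·n + 243·n^2 - 108·m·n^2    [combine like terms]

54 - 78·m + 24·m^2 + 243·n - 189·m·n + 36·m^2·n + 243·n^2 - 108·m·n^2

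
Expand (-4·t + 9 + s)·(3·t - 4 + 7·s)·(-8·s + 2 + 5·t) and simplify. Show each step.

-29·s·t^2 + 191·t^2 - 60·t^3 - 99·s·t - 94·t + 235·s^2·t + 406·s - 72 - 458·s^2 - 56·s^3

(-4·t + 9 + s)·(3·t - 4 + 7·s)·(-8·s + 2 + 5·t)
= (-12·t^2 + 16·t - 28·s·t + 27·t - 36 + 63·s + 3·s·t - 4·s + 7·s^2)·(-8·s + 2 + 5·t)    [distributive law]
= (-12·t^2 + 43·t - 25·s·t - 36 + 59·s + 7·s^2)·(-8·s + 2 + 5·t)    [combine like terms]
= 96·s·t^2 - 24·t^2 - 60·t^3 - 344·s·t + 86·t + 215·t^2 + 200·s^2·t - 50·s·t - 125·s·t^2 + 288·s - 72 - 180·t - 472·s^2 + 118·s + 295·s·t - 56·s^3 + 14·s^2 + 35·s^2·t    [distributive law]
= -29·s·t^2 + 191·t^2 - 60·t^3 - 99·s·t - 94·t + 235·s^2·t + 406·s - 72 - 458·s^2 - 56·s^3    [combine like terms]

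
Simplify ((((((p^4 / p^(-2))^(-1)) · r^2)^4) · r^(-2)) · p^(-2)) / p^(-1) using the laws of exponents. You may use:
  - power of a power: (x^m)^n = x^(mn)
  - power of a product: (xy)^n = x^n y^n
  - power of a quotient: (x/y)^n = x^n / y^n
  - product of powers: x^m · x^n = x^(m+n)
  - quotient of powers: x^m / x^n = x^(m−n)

((((((p^4 / p^(-2))^(-1)) · r^2)^4) · r^(-2)) · p^(-2)) / p^(-1)
= ((((((p^4 / p^(-2))^(-1))^4) · ((r^2)^4)) · r^(-2)) · p^(-2)) / p^(-1)    [power of a product]
= (((((p^4 / p^(-2))^(-4)) · ((r^2)^4)) · r^(-2)) · p^(-2)) / p^(-1)    [power of a power]
= ((((((p^4)^(-4)) / ((p^(-2))^(-4))) · ((r^2)^4)) · r^(-2)) · p^(-2)) / p^(-1)    [power of a quotient]
= ((((p^(-16) / ((p^(-2))^(-4))) · ((r^2)^4)) · r^(-2)) · p^(-2)) / p^(-1)    [power of a power]
= ((((p^(-16) / p^8) · ((r^2)^4)) · r^(-2)) · p^(-2)) / p^(-1)    [power of a power]
= (((p^(-24) · ((r^2)^4)) · r^(-2)) · p^(-2)) / p^(-1)    [quotient of powers]
= (((p^(-24) · r^8) · r^(-2)) · p^(-2)) / p^(-1)    [power of a power]
= p^(-25)r^6    [quotient of powers; product of powers]

p^(-25)r^6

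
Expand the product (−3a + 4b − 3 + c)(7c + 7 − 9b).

−21ac − 21a + 27ab + 19bc + 55b − 36b^2 − 14c − 21 + 7c^2

(−3a + 4b − 3 + c)(7c + 7 − 9b)
= −21ac − 21a + 27ab + 28bc + 28b − 36b^2 − 21c − 21 + 27b + 7c^2 + 7c − 9bc    [distributive law]
= −21ac − 21a + 27ab + 19bc + 55b − 36b^2 − 14c − 21 + 7c^2    [combine like terms]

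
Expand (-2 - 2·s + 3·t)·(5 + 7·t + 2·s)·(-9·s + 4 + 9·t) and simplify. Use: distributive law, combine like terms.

34·s - 40 - 86·t - 167·s·t + 93·t^2 + 110·s^2 + 36·s^2·t - 261·s·t^2 + 36·s^3 + 189·t^3

(-2 - 2·s + 3·t)·(5 + 7·t + 2·s)·(-9·s + 4 + 9·t)
= (-10 - 14·t - 4·s - 10·s - 14·s·t - 4·s^2 + 15·t + 21·t^2 + 6·s·t)·(-9·s + 4 + 9·t)    [distributive law]
= (-10 + t - 14·s - 8·s·t - 4·s^2 + 21·t^2)·(-9·s + 4 + 9·t)    [combine like terms]
= 90·s - 40 - 90·t - 9·s·t + 4·t + 9·t^2 + 126·s^2 - 56·s - 126·s·t + 72·s^2·t - 32·s·t - 72·s·t^2 + 36·s^3 - 16·s^2 - 36·s^2·t - 189·s·t^2 + 84·t^2 + 189·t^3    [distributive law]
= 34·s - 40 - 86·t - 167·s·t + 93·t^2 + 110·s^2 + 36·s^2·t - 261·s·t^2 + 36·s^3 + 189·t^3    [combine like terms]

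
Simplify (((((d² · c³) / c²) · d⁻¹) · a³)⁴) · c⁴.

a¹²c⁸d⁴

(((((d² · c³) / c²) · d⁻¹) · a³)⁴) · c⁴
= (((((d² · c³) / c²) · d⁻¹)⁴) · ((a³)⁴)) · c⁴    [power of a product]
= (((((d² · c³) / c²)⁴) · ((d⁻¹)⁴)) · ((a³)⁴)) · c⁴    [power of a product]
= (((((d² · c³)⁴) / ((c²)⁴)) · ((d⁻¹)⁴)) · ((a³)⁴)) · c⁴    [power of a quotient]
= ((((((d²)⁴) · ((c³)⁴)) / ((c²)⁴)) · ((d⁻¹)⁴)) · ((a³)⁴)) · c⁴    [power of a product]
= ((((d⁸ · ((c³)⁴)) / ((c²)⁴)) · ((d⁻¹)⁴)) · ((a³)⁴)) · c⁴    [power of a power]
= ((((d⁸ · c¹²) / ((c²)⁴)) · ((d⁻¹)⁴)) · ((a³)⁴)) · c⁴    [power of a power]
= ((((d⁸ · c¹²) / c⁸) · ((d⁻¹)⁴)) · ((a³)⁴)) · c⁴    [power of a power]
= ((((d⁸ · c¹²) / c⁸) · d⁻⁴) · ((a³)⁴)) · c⁴    [power of a power]
= ((((d⁸ · c¹²) / c⁸) · d⁻⁴) · a¹²) · c⁴    [power of a power]
= a¹²c⁸d⁴    [quotient of powers; product of powers]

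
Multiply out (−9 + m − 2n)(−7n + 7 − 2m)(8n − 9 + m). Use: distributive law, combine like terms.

266n² − 945n + 276mn + 567 − 288m + 43m² − 10mn² − 19m²n − 2m³ + 112n³

(−9 + m − 2n)(−7n + 7 − 2m)(8n − 9 + m)
= (63n − 63 + 18m − 7mn + 7m − 2m² + 14n² − 14n + 4mn)(8n − 9 + m)    [distributive law]
= (49n − 63 + 25m − 3mn − 2m² + 14n²)(8n − 9 + m)    [combine like terms]
= 392n² − 441n + 49mn − 504n + 567 − 63m + 200mn − 225m + 25m² − 24mn² + 27mn − 3m²n − 16m²n + 18m² − 2m³ + 112n³ − 126n² + 14mn²    [distributive law]
= 266n² − 945n + 276mn + 567 − 288m + 43m² − 10mn² − 19m²n − 2m³ + 112n³    [combine like terms]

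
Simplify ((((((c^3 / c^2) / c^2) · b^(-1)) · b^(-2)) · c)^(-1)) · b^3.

((((((c^3 / c^2) / c^2) · b^(-1)) · b^(-2)) · c)^(-1)) · b^3
= ((((((c^3 / c^2) / c^2) · b^(-1)) · b^(-2))^(-1)) · (c^(-1))) · b^3    [power of a product]
= ((((((c^3 / c^2) / c^2) · b^(-1))^(-1)) · ((b^(-2))^(-1))) · (c^(-1))) · b^3    [power of a product]
= ((((((c^3 / c^2) / c^2)^(-1)) · ((b^(-1))^(-1))) · ((b^(-2))^(-1))) · (c^(-1))) · b^3    [power of a product]
= ((((((c^3 / c^2)^(-1)) / ((c^2)^(-1))) · ((b^(-1))^(-1))) · ((b^(-2))^(-1))) · (c^(-1))) · b^3    [power of a quotient]
= (((((((c^3)^(-1)) / ((c^2)^(-1))) / ((c^2)^(-1))) · ((b^(-1))^(-1))) · ((b^(-2))^(-1))) · (c^(-1))) · b^3    [power of a quotient]
= (((((c^(-3) / ((c^2)^(-1))) / ((c^2)^(-1))) · ((b^(-1))^(-1))) · ((b^(-2))^(-1))) · (c^(-1))) · b^3    [power of a power]
= (((((c^(-3) / c^(-2)) / ((c^2)^(-1))) · ((b^(-1))^(-1))) · ((b^(-2))^(-1))) · (c^(-1))) · b^3    [power of a power]
= ((((c^(-1) / ((c^2)^(-1))) · ((b^(-1))^(-1))) · ((b^(-2))^(-1))) · (c^(-1))) · b^3    [quotient of powers]
= ((((c^(-1) / c^(-2)) · ((b^(-1))^(-1))) · ((b^(-2))^(-1))) · (c^(-1))) · b^3    [power of a power]
= (((c · ((b^(-1))^(-1))) · ((b^(-2))^(-1))) · (c^(-1))) · b^3    [quotient of powers]
= (((c · b) · ((b^(-2))^(-1))) · (c^(-1))) · b^3    [power of a power]
= (((c · b) · b^2) · (c^(-1))) · b^3    [power of a power]
= b^6    [product of powers]

b^6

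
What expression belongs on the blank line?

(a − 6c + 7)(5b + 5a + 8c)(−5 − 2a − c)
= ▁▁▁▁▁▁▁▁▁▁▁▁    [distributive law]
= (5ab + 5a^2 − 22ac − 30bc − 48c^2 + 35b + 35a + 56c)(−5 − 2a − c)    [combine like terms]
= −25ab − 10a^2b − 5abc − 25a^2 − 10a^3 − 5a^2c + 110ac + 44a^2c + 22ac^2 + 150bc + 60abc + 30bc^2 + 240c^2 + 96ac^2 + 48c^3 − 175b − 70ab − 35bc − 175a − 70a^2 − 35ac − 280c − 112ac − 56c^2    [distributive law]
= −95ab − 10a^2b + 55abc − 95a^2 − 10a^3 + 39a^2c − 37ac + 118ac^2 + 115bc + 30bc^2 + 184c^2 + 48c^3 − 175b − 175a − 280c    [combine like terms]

Applying distributive law to the line above:

(5ab + 5a^2 + 8ac − 30bc − 30ac − 48c^2 + 35b + 35a + 56c)(−5 − 2a − c)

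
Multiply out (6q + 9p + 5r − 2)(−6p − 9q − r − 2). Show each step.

−117pq − 54q^2 − 51qr + 6q − 54p^2 − 39pr − 6p − 5r^2 − 8r + 4

(6q + 9p + 5r − 2)(−6p − 9q − r − 2)
= −36pq − 54q^2 − 6qr − 12q − 54p^2 − 81pq − 9pr − 18p − 30pr − 45qr − 5r^2 − 10r + 12p + 18q + 2r + 4    [distributive law]
= −117pq − 54q^2 − 51qr + 6q − 54p^2 − 39pr − 6p − 5r^2 − 8r + 4    [combine like terms]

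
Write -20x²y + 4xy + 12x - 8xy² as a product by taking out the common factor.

-20x²y + 4xy + 12x - 8xy²
= 4(-5x²y + xy + 3x - 2xy²)    [factor out 4]
= 4x(-5xy + y + 3 - 2y²)    [factor out x]

4x(-5xy + y + 3 - 2y²)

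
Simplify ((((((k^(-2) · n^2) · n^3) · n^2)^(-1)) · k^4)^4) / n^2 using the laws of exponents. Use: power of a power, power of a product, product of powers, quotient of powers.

k^24n^(-30)

((((((k^(-2) · n^2) · n^3) · n^2)^(-1)) · k^4)^4) / n^2
= ((((((k^(-2) · n^2) · n^3) · n^2)^(-1))^4) · ((k^4)^4)) / n^2    [power of a product]
= (((((k^(-2) · n^2) · n^3) · n^2)^(-4)) · ((k^4)^4)) / n^2    [power of a power]
= (((((k^(-2) · n^2) · n^3)^(-4)) · ((n^2)^(-4))) · ((k^4)^4)) / n^2    [power of a product]
= (((((k^(-2) · n^2)^(-4)) · ((n^3)^(-4))) · ((n^2)^(-4))) · ((k^4)^4)) / n^2    [power of a product]
= ((((((k^(-2))^(-4)) · ((n^2)^(-4))) · ((n^3)^(-4))) · ((n^2)^(-4))) · ((k^4)^4)) / n^2    [power of a product]
= ((((k^8 · ((n^2)^(-4))) · ((n^3)^(-4))) · ((n^2)^(-4))) · ((k^4)^4)) / n^2    [power of a power]
= ((((k^8 · n^(-8)) · ((n^3)^(-4))) · ((n^2)^(-4))) · ((k^4)^4)) / n^2    [power of a power]
= ((((k^8 · n^(-8)) · n^(-12)) · ((n^2)^(-4))) · ((k^4)^4)) / n^2    [power of a power]
= ((((k^8 · n^(-8)) · n^(-12)) · n^(-8)) · ((k^4)^4)) / n^2    [power of a power]
= ((((k^8 · n^(-8)) · n^(-12)) · n^(-8)) · k^16) / n^2    [power of a power]
= k^24n^(-30)    [quotient of powers; product of powers]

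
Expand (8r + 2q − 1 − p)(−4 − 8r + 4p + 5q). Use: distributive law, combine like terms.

−24r − 64r^2 + 40pr + 24qr − 13q + 3pq + 10q^2 + 4 − 4p^2

(8r + 2q − 1 − p)(−4 − 8r + 4p + 5q)
= −32r − 64r^2 + 32pr + 40qr − 8q − 16qr + 8pq + 10q^2 + 4 + 8r − 4p − 5q + 4p + 8pr − 4p^2 − 5pq    [distributive law]
= −24r − 64r^2 + 40pr + 24qr − 13q + 3pq + 10q^2 + 4 − 4p^2    [combine like terms]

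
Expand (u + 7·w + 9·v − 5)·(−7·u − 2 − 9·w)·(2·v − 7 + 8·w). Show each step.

(u + 7·w + 9·v − 5)·(−7·u − 2 − 9·w)·(2·v − 7 + 8·w)
= (−7·u^2 − 2·u − 9·u·w − 49·u·w − 14·w − 63·w^2 − 63·u·v − 18·v − 81·v·w + 35·u + 10 + 45·w)·(2·v − 7 + 8·w)    [distributive law]
= (−7·u^2 + 33·u − 58·u·w + 31·w − 63·w^2 − 63·u·v − 18·v − 81·v·w + 10)·(2·v − 7 + 8·w)    [combine like terms]
= −14·u^2·v + 49·u^2 − 56·u^2·w + 66·u·v − 231·u + 264·u·w − 116·u·v·w + 406·u·w − 464·u·w^2 + 62·v·w − 217·w + 248·w^2 − 126·v·w^2 + 441·w^2 − 504·w^3 − 126·u·v^2 + 441·u·v − 504·u·v·w − 36·v^2 + 126·v − 144·v·w − 162·v^2·w + 567·v·w − 648·v·w^2 + 20·v − 70 + 80·w    [distributive law]
= −14·u^2·v + 49·u^2 − 56·u^2·w + 507·u·v − 231·u + 670·u·w − 620·u·v·w − 464·u·w^2 + 485·v·w − 137·w + 689·w^2 − 774·v·w^2 − 504·w^3 − 126·u·v^2 − 36·v^2 + 146·v − 162·v^2·w − 70    [combine like terms]

−14·u^2·v + 49·u^2 − 56·u^2·w + 507·u·v − 231·u + 670·u·w − 620·u·v·w − 464·u·w^2 + 485·v·w − 137·w + 689·w^2 − 774·v·w^2 − 504·w^3 − 126·u·v^2 − 36·v^2 + 146·v − 162·v^2·w − 70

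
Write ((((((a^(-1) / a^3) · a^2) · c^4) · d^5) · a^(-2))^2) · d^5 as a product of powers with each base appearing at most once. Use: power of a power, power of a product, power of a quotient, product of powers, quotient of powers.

a^(-8)·c^8·d^15

((((((a^(-1) / a^3) · a^2) · c^4) · d^5) · a^(-2))^2) · d^5
= ((((((a^(-1) / a^3) · a^2) · c^4) · d^5)^2) · ((a^(-2))^2)) · d^5    [power of a product]
= ((((((a^(-1) / a^3) · a^2) · c^4)^2) · ((d^5)^2)) · ((a^(-2))^2)) · d^5    [power of a product]
= ((((((a^(-1) / a^3) · a^2)^2) · ((c^4)^2)) · ((d^5)^2)) · ((a^(-2))^2)) · d^5    [power of a product]
= ((((((a^(-1) / a^3)^2) · ((a^2)^2)) · ((c^4)^2)) · ((d^5)^2)) · ((a^(-2))^2)) · d^5    [power of a product]
= (((((((a^(-1))^2) / ((a^3)^2)) · ((a^2)^2)) · ((c^4)^2)) · ((d^5)^2)) · ((a^(-2))^2)) · d^5    [power of a quotient]
= (((((a^(-2) / ((a^3)^2)) · ((a^2)^2)) · ((c^4)^2)) · ((d^5)^2)) · ((a^(-2))^2)) · d^5    [power of a power]
= (((((a^(-2) / a^6) · ((a^2)^2)) · ((c^4)^2)) · ((d^5)^2)) · ((a^(-2))^2)) · d^5    [power of a power]
= ((((a^(-8) · ((a^2)^2)) · ((c^4)^2)) · ((d^5)^2)) · ((a^(-2))^2)) · d^5    [quotient of powers]
= ((((a^(-8) · a^4) · ((c^4)^2)) · ((d^5)^2)) · ((a^(-2))^2)) · d^5    [power of a power]
= (((a^(-4) · ((c^4)^2)) · ((d^5)^2)) · ((a^(-2))^2)) · d^5    [product of powers]
= (((a^(-4) · c^8) · ((d^5)^2)) · ((a^(-2))^2)) · d^5    [power of a power]
= (((a^(-4) · c^8) · d^10) · ((a^(-2))^2)) · d^5    [power of a power]
= (((a^(-4) · c^8) · d^10) · a^(-4)) · d^5    [power of a power]
= a^(-8)·c^8·d^15    [product of powers]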